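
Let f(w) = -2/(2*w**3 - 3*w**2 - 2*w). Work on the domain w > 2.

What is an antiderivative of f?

An antiderivative is F(w) = -(-5*log(w) + log(w - 2) + 4*log(w + 1/2))/5.

Factor the denominator (w*(w - 2)*(2*w + 1)) and decompose: f = -8/(5*(2*w + 1)) - 1/(5*(w - 2)) + 1/w; each piece integrates to a log, atan, or power term.
Check: d/dw[-(-5*log(w) + log(w - 2) + 4*log(w + 1/2))/5] = -2/(2*w**3 - 3*w**2 - 2*w) = f(w).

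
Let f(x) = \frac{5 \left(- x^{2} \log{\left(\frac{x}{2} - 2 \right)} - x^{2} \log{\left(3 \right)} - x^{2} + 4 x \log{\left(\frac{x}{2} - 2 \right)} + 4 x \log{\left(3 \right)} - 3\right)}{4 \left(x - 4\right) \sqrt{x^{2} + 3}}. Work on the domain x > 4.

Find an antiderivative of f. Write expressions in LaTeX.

Recognize the product-rule pattern: f = u'v + uv' with u = - \frac{5 \sqrt{x^{2} + 3}}{4}, v = \log{\left(\frac{3 x}{2} - 6 \right)}, so integration by parts undoes it.
Check: d/dx[- \frac{5 \sqrt{x^{2} + 3} \log{\left(\frac{3 x}{2} - 6 \right)}}{4}] = \frac{- 5 x^{2} \log{\left(\frac{x}{2} - 2 \right)} - 5 x^{2} \log{\left(3 \right)} - 5 x^{2} + 20 x \log{\left(\frac{x}{2} - 2 \right)} + 20 x \log{\left(3 \right)} - 15}{4 x \sqrt{x^{2} + 3} - 16 \sqrt{x^{2} + 3}}, which equals f(x).

An antiderivative is F(x) = - \frac{5 \sqrt{x^{2} + 3} \log{\left(\frac{3 x}{2} - 6 \right)}}{4}.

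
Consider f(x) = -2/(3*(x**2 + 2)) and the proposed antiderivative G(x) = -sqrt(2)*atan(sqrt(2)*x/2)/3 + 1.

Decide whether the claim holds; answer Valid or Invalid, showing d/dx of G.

d/dx[G] = -2/(3*x**2 + 6)
This equals f(x) exactly, so the claim holds.

Valid - the claim checks out under differentiation.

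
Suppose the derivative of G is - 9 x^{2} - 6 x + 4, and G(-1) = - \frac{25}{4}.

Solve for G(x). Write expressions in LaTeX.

G(x) = - \frac{12 x^{3} + 12 x^{2} - 16 x + 9}{4}

The integrand splits into summands that can be handled one at a time.
A general antiderivative is - 3 x^{3} - 3 x^{2} + 4 x - \frac{5}{4} + C.
The condition gives C = - \frac{25}{4} - (- \frac{21}{4}) = -1.
So G(x) = - \frac{12 x^{3} + 12 x^{2} - 16 x + 9}{4}.
Check: d/dx[- \frac{12 x^{3} + 12 x^{2} - 16 x + 9}{4}] = - 9 x^{2} - 6 x + 4 = G'(x).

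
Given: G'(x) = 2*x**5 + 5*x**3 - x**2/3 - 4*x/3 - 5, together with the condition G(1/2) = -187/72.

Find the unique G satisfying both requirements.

G(x) = x*(12*x**5 + 45*x**3 - 4*x**2 - 24*x - 180)/36

The integrand splits into summands that can be handled one at a time.
A general antiderivative is x**6/3 + 5*x**4/4 - x**3/9 - 2*x**2/3 - 5*x + C.
The condition gives C = -187/72 - (-187/72) = 0.
So G(x) = x*(12*x**5 + 45*x**3 - 4*x**2 - 24*x - 180)/36.
Check: d/dx[x*(12*x**5 + 45*x**3 - 4*x**2 - 24*x - 180)/36] = 2*x**5 + 5*x**3 - x**2/3 - 4*x/3 - 5 = G'(x).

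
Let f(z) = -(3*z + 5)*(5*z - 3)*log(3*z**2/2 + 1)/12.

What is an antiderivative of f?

Recover f(z) by differentiating a candidate F(z); any mismatch rules it out.
Check: d/dz[-5*z**3*log(3*z**2/2 + 1)/12 + 5*z**3/18 - 2*z**2*log(3*z**2/2 + 1)/3 + 2*z**2/3 + 5*z*log(3*z**2/2 + 1)/4 - 55*z/18 - 4*log(z**2 + 2/3)/9 + 55*sqrt(6)*atan(sqrt(6)*z/2)/54] = -5*z**2*log(3*z**2/2 + 1)/4 - 4*z*log(3*z**2/2 + 1)/3 + 5*log(3*z**2/2 + 1)/4, which equals f(z).

An antiderivative is F(z) = -5*z**3*log(3*z**2/2 + 1)/12 + 5*z**3/18 - 2*z**2*log(3*z**2/2 + 1)/3 + 2*z**2/3 + 5*z*log(3*z**2/2 + 1)/4 - 55*z/18 - 4*log(z**2 + 2/3)/9 + 55*sqrt(6)*atan(sqrt(6)*z/2)/54.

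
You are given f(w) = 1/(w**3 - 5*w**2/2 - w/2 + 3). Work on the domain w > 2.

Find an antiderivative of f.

An antiderivative is F(w) = 2*log(w - 2)/3 - 4*log(w - 3/2)/5 + 2*log(w + 1)/15.

Factor the denominator ((w - 2)*(w + 1)*(2*w - 3)) and decompose: f = -8/(5*(2*w - 3)) + 2/(15*(w + 1)) + 2/(3*(w - 2)); each piece integrates to a log, atan, or power term.
Check: d/dw[2*log(w - 2)/3 - 4*log(w - 3/2)/5 + 2*log(w + 1)/15] = 2/(2*w**3 - 5*w**2 - w + 6), which equals f(w).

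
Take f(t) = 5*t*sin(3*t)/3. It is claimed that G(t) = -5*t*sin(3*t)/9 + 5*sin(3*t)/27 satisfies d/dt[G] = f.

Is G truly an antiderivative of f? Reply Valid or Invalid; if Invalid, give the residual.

d/dt[G] = -5*t*cos(3*t)/3 - 5*sin(3*t)/9 + 5*cos(3*t)/9
d/dt[G] - f(t) = -5*t*sin(3*t)/3 - 5*t*cos(3*t)/3 - 5*sin(3*t)/9 + 5*cos(3*t)/9 != 0.

Invalid: d/dt[G] - f = -5*t*sin(3*t)/3 - 5*t*cos(3*t)/3 - 5*sin(3*t)/9 + 5*cos(3*t)/9, which is not 0.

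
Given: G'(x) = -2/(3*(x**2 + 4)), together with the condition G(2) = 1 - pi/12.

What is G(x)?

G(x) = (3 - atan(x/2))/3

The proposed G(x) is checked by its d/dx: the result must match the given G'(x).
A general antiderivative is -atan(x/2)/3 + C.
The condition gives C = 1 - pi/12 - (-pi/12) = 1.
So G(x) = (3 - atan(x/2))/3.
Check: d/dx[(3 - atan(x/2))/3] = -2/(3*x**2 + 12), which equals G'(x).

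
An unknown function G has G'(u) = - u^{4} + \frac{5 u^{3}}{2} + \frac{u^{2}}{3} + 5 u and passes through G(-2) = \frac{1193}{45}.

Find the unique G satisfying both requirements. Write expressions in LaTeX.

G(u) = - \frac{u^{5}}{5} + \frac{5 u^{4}}{8} + \frac{u^{3}}{9} + \frac{5 u^{2}}{2} + 1

The integrand splits into summands that can be handled one at a time.
A general antiderivative is - \frac{u^{5}}{5} + \frac{5 u^{4}}{8} + \frac{u^{3}}{9} + \frac{5 u^{2}}{2} + C.
The condition gives C = \frac{1193}{45} - (\frac{1148}{45}) = 1.
So G(u) = - \frac{u^{5}}{5} + \frac{5 u^{4}}{8} + \frac{u^{3}}{9} + \frac{5 u^{2}}{2} + 1.
Check: d/du[- \frac{u^{5}}{5} + \frac{5 u^{4}}{8} + \frac{u^{3}}{9} + \frac{5 u^{2}}{2} + 1] = - u^{4} + \frac{5 u^{3}}{2} + \frac{u^{2}}{3} + 5 u = G'(u).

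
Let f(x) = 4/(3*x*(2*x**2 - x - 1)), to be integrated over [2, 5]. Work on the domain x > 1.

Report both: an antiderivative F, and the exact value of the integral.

Antiderivative: F(x) = -4*log(x)/3 + 4*log(x - 1)/9 + 8*log(x + 1/2)/9; value = -4*log(5)/3 - 8*log(5/2)/9 + 4*log(4)/9 + 4*log(2)/3 + 8*log(11/2)/9

Factor the denominator (3*x*(x - 1)*(2*x + 1)) and decompose: f = 16/(9*(2*x + 1)) + 4/(9*(x - 1)) - 4/(3*x); each piece integrates to a log, atan, or power term.
F(x) = -4*log(x)/3 + 4*log(x - 1)/9 + 8*log(x + 1/2)/9 is an antiderivative of f.
Check: d/dx[-4*log(x)/3 + 4*log(x - 1)/9 + 8*log(x + 1/2)/9] = 4/(6*x**3 - 3*x**2 - 3*x), which equals f(x).
F(5) = -4*log(5)/3 + 4*log(4)/9 + 8*log(11/2)/9; F(2) = -4*log(2)/3 + 8*log(5/2)/9.
Integral = F(5) - F(2) = -4*log(5)/3 - 8*log(5/2)/9 + 4*log(4)/9 + 4*log(2)/3 + 8*log(11/2)/9.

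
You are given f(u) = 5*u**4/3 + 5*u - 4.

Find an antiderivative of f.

Integrate term by term and add the pieces.
Check: d/du[u**5/3 + 5*u**2/2 - 4*u] = 5*u**4/3 + 5*u - 4 = f(u).

An antiderivative is F(u) = u**5/3 + 5*u**2/2 - 4*u.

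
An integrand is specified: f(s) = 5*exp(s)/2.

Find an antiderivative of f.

A candidate is checked by its d/ds: the result must match f(s).
Check: d/ds[5*exp(s)/2] = 5*exp(s)/2 = f(s).

An antiderivative is F(s) = 5*exp(s)/2.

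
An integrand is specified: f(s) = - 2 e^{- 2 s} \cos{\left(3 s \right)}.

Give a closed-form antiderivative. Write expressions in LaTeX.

An antiderivative is F(s) = - \frac{6 e^{- 2 s} \sin{\left(3 s \right)}}{13} + \frac{4 e^{- 2 s} \cos{\left(3 s \right)}}{13}.

Since d/ds undoes antidifferentiation here, F'(s) = f(s) is required of F(s).
Check: d/ds[- \frac{6 e^{- 2 s} \sin{\left(3 s \right)}}{13} + \frac{4 e^{- 2 s} \cos{\left(3 s \right)}}{13}] = - 2 e^{- 2 s} \cos{\left(3 s \right)} = f(s).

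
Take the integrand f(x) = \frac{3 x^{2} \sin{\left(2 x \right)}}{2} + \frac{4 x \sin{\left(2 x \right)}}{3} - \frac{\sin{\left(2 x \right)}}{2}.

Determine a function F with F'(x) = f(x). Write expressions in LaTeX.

An antiderivative is F(x) = - \frac{3 x^{2} \cos{\left(2 x \right)}}{4} + \frac{3 x \sin{\left(2 x \right)}}{4} - \frac{2 x \cos{\left(2 x \right)}}{3} + \frac{\sin{\left(2 x \right)}}{3} + \frac{5 \cos{\left(2 x \right)}}{8}.

The integrand splits into summands that can be handled one at a time.
Check: d/dx[- \frac{3 x^{2} \cos{\left(2 x \right)}}{4} + \frac{3 x \sin{\left(2 x \right)}}{4} - \frac{2 x \cos{\left(2 x \right)}}{3} + \frac{\sin{\left(2 x \right)}}{3} + \frac{5 \cos{\left(2 x \right)}}{8}] = \frac{3 x^{2} \sin{\left(2 x \right)}}{2} + \frac{4 x \sin{\left(2 x \right)}}{3} - \frac{\sin{\left(2 x \right)}}{2} = f(x).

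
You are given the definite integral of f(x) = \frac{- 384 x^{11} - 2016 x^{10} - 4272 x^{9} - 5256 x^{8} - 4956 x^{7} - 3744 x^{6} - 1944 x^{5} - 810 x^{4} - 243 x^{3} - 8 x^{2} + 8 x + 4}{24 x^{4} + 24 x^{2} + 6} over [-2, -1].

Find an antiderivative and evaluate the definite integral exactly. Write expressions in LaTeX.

Antiderivative: F(x) = \frac{\frac{4 x}{3} - \frac{2}{3}}{4 x^{2} + 2} - 2 \left(x^{2} + \frac{3 x}{2}\right)^{4}; value = \frac{373}{216}

A first test for any F(x): its x-derivative must equal f(x) identically.
F(x) = \frac{\frac{4 x}{3} - \frac{2}{3}}{4 x^{2} + 2} - 2 \left(x^{2} + \frac{3 x}{2}\right)^{4} is an antiderivative of f.
Check: d/dx[\frac{\frac{4 x}{3} - \frac{2}{3}}{4 x^{2} + 2} - 2 \left(x^{2} + \frac{3 x}{2}\right)^{4}] = \frac{- 384 x^{11} - 2016 x^{10} - 4272 x^{9} - 5256 x^{8} - 4956 x^{7} - 3744 x^{6} - 1944 x^{5} - 810 x^{4} - 243 x^{3} - 8 x^{2} + 8 x + 4}{24 x^{4} + 24 x^{2} + 6} = f(x).
F(-1) = - \frac{11}{24}; F(-2) = - \frac{59}{27}.
Integral = F(-1) - F(-2) = \frac{373}{216}.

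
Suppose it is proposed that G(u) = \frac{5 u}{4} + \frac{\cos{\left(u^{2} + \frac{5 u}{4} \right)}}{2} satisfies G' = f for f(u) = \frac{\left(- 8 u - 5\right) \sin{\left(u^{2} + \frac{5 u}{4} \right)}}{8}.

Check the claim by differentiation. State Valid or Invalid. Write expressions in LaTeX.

d/du[G] = - u \sin{\left(u^{2} + \frac{5 u}{4} \right)} - \frac{5 \sin{\left(u^{2} + \frac{5 u}{4} \right)}}{8} + \frac{5}{4}
d/du[G] - f(u) = \frac{5}{4} != 0.

Invalid: d/du[G] - f = \frac{5}{4}, which is not 0.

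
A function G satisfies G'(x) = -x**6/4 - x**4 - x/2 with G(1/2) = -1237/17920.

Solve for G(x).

The integrand splits into summands that can be handled one at a time.
A general antiderivative is -x**7/28 - x**5/5 - x**2/4 + C.
The condition gives C = -1237/17920 - (-1237/17920) = 0.
So G(x) = x**2*(-5*x**5 - 28*x**3 - 35)/140.
Check: d/dx[x**2*(-5*x**5 - 28*x**3 - 35)/140] = -x**6/4 - x**4 - x/2 = G'(x).

G(x) = x**2*(-5*x**5 - 28*x**3 - 35)/140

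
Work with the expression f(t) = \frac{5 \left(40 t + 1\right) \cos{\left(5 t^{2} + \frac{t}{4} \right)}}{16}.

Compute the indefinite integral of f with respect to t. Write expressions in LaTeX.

f matches the chain-rule pattern g'(h)*h' with inner function h(t) = 5 t^{2} + \frac{t}{4}; substituting u = h(t) collapses the integral.
Check: d/dt[\frac{5 \sin{\left(5 t^{2} + \frac{t}{4} \right)}}{4}] = \frac{25 t \cos{\left(5 t^{2} + \frac{t}{4} \right)}}{2} + \frac{5 \cos{\left(5 t^{2} + \frac{t}{4} \right)}}{16}, which equals f(t).

F(t) = \frac{5 \sin{\left(5 t^{2} + \frac{t}{4} \right)}}{4} + C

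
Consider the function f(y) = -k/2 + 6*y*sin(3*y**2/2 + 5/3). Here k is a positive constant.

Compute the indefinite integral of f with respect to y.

F(y) = -k*y/2 - 2*cos(3*y**2/2 + 5/3) + C

Whatever form F(y) takes, F'(y) = f(y) is non-negotiable.
Check: d/dy[-k*y/2 - 2*cos(3*y**2/2 + 5/3)] = -k/2 + 6*y*sin(3*y**2/2 + 5/3) = f(y).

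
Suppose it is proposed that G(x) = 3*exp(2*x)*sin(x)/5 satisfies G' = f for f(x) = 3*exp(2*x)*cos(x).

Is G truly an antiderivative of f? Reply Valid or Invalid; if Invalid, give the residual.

d/dx[G] = 6*exp(2*x)*sin(x)/5 + 3*exp(2*x)*cos(x)/5
d/dx[G] - f(x) = 6*exp(2*x)*sin(x)/5 - 12*exp(2*x)*cos(x)/5 != 0.

Invalid: d/dx[G] - f = 6*exp(2*x)*sin(x)/5 - 12*exp(2*x)*cos(x)/5, which is not 0.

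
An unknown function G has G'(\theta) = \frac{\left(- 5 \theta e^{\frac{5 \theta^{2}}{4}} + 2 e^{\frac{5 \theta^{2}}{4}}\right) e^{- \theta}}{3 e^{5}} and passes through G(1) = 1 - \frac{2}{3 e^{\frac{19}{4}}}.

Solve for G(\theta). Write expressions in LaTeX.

G'(\theta) matches the chain-rule pattern g'(h)*h' with inner function h(\theta) = \frac{5 \theta^{2}}{4} - \theta - 5; substituting u = h(\theta) collapses the integral.
A general antiderivative is - \frac{2 e^{\frac{5 \theta^{2}}{4} - \theta - 5}}{3} + C.
The condition gives C = 1 - \frac{2}{3 e^{\frac{19}{4}}} - (- \frac{2}{3 e^{\frac{19}{4}}}) = 1.
So G(\theta) = \frac{3 - 2 e^{\frac{5 \theta^{2}}{4} - \theta - 5}}{3}.
Check: d/d\theta[\frac{3 - 2 e^{\frac{5 \theta^{2}}{4} - \theta - 5}}{3}] = \frac{\left(2 - 5 \theta\right) e^{- \theta} e^{\frac{5 \theta^{2}}{4}}}{3 e^{5}}, which equals G'(\theta).

G(\theta) = \frac{3 - 2 e^{\frac{5 \theta^{2}}{4} - \theta - 5}}{3}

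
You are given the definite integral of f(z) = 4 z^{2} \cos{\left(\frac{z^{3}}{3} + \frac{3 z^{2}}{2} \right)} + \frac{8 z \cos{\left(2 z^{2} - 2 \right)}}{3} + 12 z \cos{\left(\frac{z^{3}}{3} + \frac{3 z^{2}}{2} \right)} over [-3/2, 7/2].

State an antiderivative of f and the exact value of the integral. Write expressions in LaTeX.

Integrate term by term and add the pieces.
F(z) = \frac{2 \left(\sin{\left(2 z^{2} - 2 \right)} + 6 \sin{\left(\frac{z^{3}}{3} + \frac{3 z^{2}}{2} \right)}\right)}{3} is an antiderivative of f.
Check: d/dz[\frac{2 \left(\sin{\left(2 z^{2} - 2 \right)} + 6 \sin{\left(\frac{z^{3}}{3} + \frac{3 z^{2}}{2} \right)}\right)}{3}] = 4 z^{2} \cos{\left(\frac{z^{3}}{3} + \frac{3 z^{2}}{2} \right)} + \frac{8 z \cos{\left(2 z^{2} - 2 \right)}}{3} + 12 z \cos{\left(\frac{z^{3}}{3} + \frac{3 z^{2}}{2} \right)} = f(z).
F(7/2) = \frac{2 \sin{\left(\frac{45}{2} \right)}}{3} + 4 \sin{\left(\frac{98}{3} \right)}; F(-3/2) = \frac{2 \sin{\left(\frac{5}{2} \right)}}{3} + 4 \sin{\left(\frac{9}{4} \right)}.
Integral = F(7/2) - F(-3/2) = - 4 \sin{\left(\frac{9}{4} \right)} - \frac{2 \sin{\left(\frac{5}{2} \right)}}{3} + \frac{2 \sin{\left(\frac{45}{2} \right)}}{3} + 4 \sin{\left(\frac{98}{3} \right)}.

Antiderivative: F(z) = \frac{2 \left(\sin{\left(2 z^{2} - 2 \right)} + 6 \sin{\left(\frac{z^{3}}{3} + \frac{3 z^{2}}{2} \right)}\right)}{3}; value = - 4 \sin{\left(\frac{9}{4} \right)} - \frac{2 \sin{\left(\frac{5}{2} \right)}}{3} + \frac{2 \sin{\left(\frac{45}{2} \right)}}{3} + 4 \sin{\left(\frac{98}{3} \right)}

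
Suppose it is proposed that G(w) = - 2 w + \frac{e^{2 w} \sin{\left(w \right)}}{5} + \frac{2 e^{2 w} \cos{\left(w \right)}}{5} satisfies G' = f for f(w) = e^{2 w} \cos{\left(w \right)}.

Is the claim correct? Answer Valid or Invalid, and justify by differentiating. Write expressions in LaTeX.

d/dw[G] = e^{2 w} \cos{\left(w \right)} - 2
d/dw[G] - f(w) = -2 != 0.

Invalid: d/dw[G] - f = -2, which is not 0.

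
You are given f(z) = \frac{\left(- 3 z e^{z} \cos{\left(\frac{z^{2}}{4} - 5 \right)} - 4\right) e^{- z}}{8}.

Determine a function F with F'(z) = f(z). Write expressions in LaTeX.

An antiderivative is F(z) = - \frac{\left(3 e^{z} \sin{\left(\frac{z^{2}}{4} - 5 \right)} - 2\right) e^{- z}}{4}.

Differentiate the proposed F(z) back; it has to land on f(z) exactly.
Check: d/dz[- \frac{\left(3 e^{z} \sin{\left(\frac{z^{2}}{4} - 5 \right)} - 2\right) e^{- z}}{4}] = \frac{\left(- 3 z e^{z} \cos{\left(\frac{z^{2}}{4} - 5 \right)} - 4\right) e^{- z}}{8} = f(z).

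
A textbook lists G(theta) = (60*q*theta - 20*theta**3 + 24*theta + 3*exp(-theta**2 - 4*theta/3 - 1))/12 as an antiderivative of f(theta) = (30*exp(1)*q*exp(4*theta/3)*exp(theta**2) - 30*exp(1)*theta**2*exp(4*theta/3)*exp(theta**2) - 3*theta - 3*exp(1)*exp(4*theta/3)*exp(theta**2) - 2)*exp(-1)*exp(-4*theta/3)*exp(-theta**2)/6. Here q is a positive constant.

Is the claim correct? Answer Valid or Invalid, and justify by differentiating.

d/dtheta[G] = (30*exp(1)*q*exp(4*theta/3)*exp(theta**2) - 30*exp(1)*theta**2*exp(4*theta/3)*exp(theta**2) - 3*theta + 12*exp(1)*exp(4*theta/3)*exp(theta**2) - 2)*exp(-1)*exp(-4*theta/3)*exp(-theta**2)/6
d/dtheta[G] - f(theta) = 5/2 != 0.

Invalid: d/dtheta[G] - f = 5/2, which is not 0.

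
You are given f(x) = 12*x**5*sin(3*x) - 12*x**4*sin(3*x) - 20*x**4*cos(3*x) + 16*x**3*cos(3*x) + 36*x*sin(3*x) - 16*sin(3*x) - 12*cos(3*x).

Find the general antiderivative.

f has the shape u'v + uv' for u = -4*x**5 + 4*x**4 - 12*x + 16/3 and v = cos(3*x) — it is the derivative of the product u*v.
Check: d/dx[-4*x**5*cos(3*x) + 4*x**4*cos(3*x) - 12*x*cos(3*x) + 16*cos(3*x)/3] = 12*x**5*sin(3*x) - 12*x**4*sin(3*x) - 20*x**4*cos(3*x) + 16*x**3*cos(3*x) + 36*x*sin(3*x) - 16*sin(3*x) - 12*cos(3*x) = f(x).

F(x) = -4*x**5*cos(3*x) + 4*x**4*cos(3*x) - 12*x*cos(3*x) + 16*cos(3*x)/3 + C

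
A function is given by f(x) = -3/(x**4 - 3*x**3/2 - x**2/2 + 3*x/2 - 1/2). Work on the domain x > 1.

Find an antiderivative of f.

An antiderivative is F(x) = 15*log(x - 1)/2 - 8*log(x - 1/2) + log(x + 1)/2 + 6/(2*x - 2).

The denominator factors as (x - 1)**2*(x + 1)*(2*x - 1); partial fractions split f into directly integrable pieces: -16/(2*x - 1) + 1/(2*(x + 1)) + 15/(2*(x - 1)) - 3/(x - 1)**2.
Check: d/dx[15*log(x - 1)/2 - 8*log(x - 1/2) + log(x + 1)/2 + 6/(2*x - 2)] = -6/(2*x**4 - 3*x**3 - x**2 + 3*x - 1), which equals f(x).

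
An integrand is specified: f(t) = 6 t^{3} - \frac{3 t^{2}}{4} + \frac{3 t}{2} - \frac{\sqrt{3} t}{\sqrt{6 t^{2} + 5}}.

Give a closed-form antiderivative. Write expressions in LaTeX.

Integrate term by term and add the pieces.
Check: d/dt[\frac{3 t^{4}}{2} - \frac{t^{3}}{4} + \frac{3 t^{2}}{4} - \frac{\sqrt{2 t^{2} + \frac{5}{3}}}{2}] = \frac{24 t^{3} \sqrt{6 t^{2} + 5} - 3 t^{2} \sqrt{6 t^{2} + 5} + 6 t \sqrt{6 t^{2} + 5} - 4 \sqrt{3} t}{4 \sqrt{6 t^{2} + 5}}, which equals f(t).

An antiderivative is F(t) = \frac{3 t^{4}}{2} - \frac{t^{3}}{4} + \frac{3 t^{2}}{4} - \frac{\sqrt{2 t^{2} + \frac{5}{3}}}{2}.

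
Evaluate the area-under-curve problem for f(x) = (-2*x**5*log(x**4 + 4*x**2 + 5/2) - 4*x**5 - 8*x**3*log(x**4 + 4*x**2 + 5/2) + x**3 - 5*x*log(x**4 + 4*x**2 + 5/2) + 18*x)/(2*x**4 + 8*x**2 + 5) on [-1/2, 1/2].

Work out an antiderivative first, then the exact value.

Antiderivative: F(x) = -3*(x**2/3 - 3/4)*log(x**4 + 4*x**2 + 5/2)/2; value = 0

Recognize the product-rule pattern: f = u'v + uv' with u = 9/8 - x**2/2, v = log(x**4 + 4*x**2 + 5/2), so integration by parts undoes it.
F(x) = -3*(x**2/3 - 3/4)*log(x**4 + 4*x**2 + 5/2)/2 is an antiderivative of f.
Check: d/dx[-3*(x**2/3 - 3/4)*log(x**4 + 4*x**2 + 5/2)/2] = (-2*x**5*log(x**4 + 4*x**2 + 5/2) - 4*x**5 - 8*x**3*log(x**4 + 4*x**2 + 5/2) + x**3 - 5*x*log(x**4 + 4*x**2 + 5/2) + 18*x)/(2*x**4 + 8*x**2 + 5) = f(x).
F(1/2) = log(57/16); F(-1/2) = log(57/16).
Integral = F(1/2) - F(-1/2) = 0.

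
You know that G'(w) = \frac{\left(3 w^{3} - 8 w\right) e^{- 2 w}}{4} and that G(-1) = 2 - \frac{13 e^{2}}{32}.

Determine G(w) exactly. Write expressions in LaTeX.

G(w) = - \frac{\left(12 w^{3} + 18 w^{2} - 14 w - 64 e^{2 w} - 7\right) e^{- 2 w}}{32}

Recognize the product-rule pattern: G'(w) = u'v + uv' with u = - \frac{3 w^{3}}{8} - \frac{9 w^{2}}{16} + \frac{7 w}{16} + \frac{7}{32}, v = e^{- 2 w}, so integration by parts undoes it.
A general antiderivative is \frac{\left(- 12 w^{3} - 18 w^{2} + 14 w + 7\right) e^{- 2 w}}{32} + C.
The condition gives C = 2 - \frac{13 e^{2}}{32} - (- \frac{13 e^{2}}{32}) = 2.
So G(w) = - \frac{\left(12 w^{3} + 18 w^{2} - 14 w - 64 e^{2 w} - 7\right) e^{- 2 w}}{32}.
Check: d/dw[- \frac{\left(12 w^{3} + 18 w^{2} - 14 w - 64 e^{2 w} - 7\right) e^{- 2 w}}{32}] = \frac{\left(3 w^{3} - 8 w\right) e^{- 2 w}}{4} = G'(w).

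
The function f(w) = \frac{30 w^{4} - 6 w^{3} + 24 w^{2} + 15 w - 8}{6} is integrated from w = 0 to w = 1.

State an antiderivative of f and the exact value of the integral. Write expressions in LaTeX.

Check any antiderivative F(w) by computing F'(w) and comparing it with f(w).
F(w) = w^{5} - \frac{w^{4}}{4} + \frac{4 w^{3}}{3} + \frac{5 w^{2}}{4} - \frac{4 w}{3} is an antiderivative of f.
Check: d/dw[w^{5} - \frac{w^{4}}{4} + \frac{4 w^{3}}{3} + \frac{5 w^{2}}{4} - \frac{4 w}{3}] = 5 w^{4} - w^{3} + 4 w^{2} + \frac{5 w}{2} - \frac{4}{3}, which equals f(w).
F(1) = 2; F(0) = 0.
Integral = F(1) - F(0) = 2.

Antiderivative: F(w) = w^{5} - \frac{w^{4}}{4} + \frac{4 w^{3}}{3} + \frac{5 w^{2}}{4} - \frac{4 w}{3}; value = 2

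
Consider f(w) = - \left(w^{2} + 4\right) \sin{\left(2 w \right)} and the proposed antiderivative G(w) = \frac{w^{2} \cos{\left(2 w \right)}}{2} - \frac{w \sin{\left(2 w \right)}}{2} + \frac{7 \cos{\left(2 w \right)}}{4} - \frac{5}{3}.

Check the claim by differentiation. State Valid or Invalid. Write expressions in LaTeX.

Valid - differentiating G returns exactly f.

d/dw[G] = - w^{2} \sin{\left(2 w \right)} - 4 \sin{\left(2 w \right)}
This equals f(w) exactly, so the claim holds.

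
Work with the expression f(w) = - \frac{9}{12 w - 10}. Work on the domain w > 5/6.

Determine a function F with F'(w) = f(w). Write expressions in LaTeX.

An antiderivative is F(w) = - \frac{3 \log{\left(3 w - \frac{5}{2} \right)}}{4}.

Since d/dw undoes antidifferentiation here, F'(w) = f(w) is required of F(w).
Check: d/dw[- \frac{3 \log{\left(3 w - \frac{5}{2} \right)}}{4}] = - \frac{9}{12 w - 10} = f(w).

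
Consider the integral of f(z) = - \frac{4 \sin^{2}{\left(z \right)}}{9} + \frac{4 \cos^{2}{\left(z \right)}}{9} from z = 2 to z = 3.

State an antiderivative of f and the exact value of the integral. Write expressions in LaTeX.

f has the shape u'v + uv' for u = \frac{4 \cos{\left(z \right)}}{9} and v = \sin{\left(z \right)} — it is the derivative of the product u*v.
F(z) = \frac{4 \sin{\left(z \right)} \cos{\left(z \right)}}{9} is an antiderivative of f.
Check: d/dz[\frac{4 \sin{\left(z \right)} \cos{\left(z \right)}}{9}] = - \frac{4 \sin^{2}{\left(z \right)}}{9} + \frac{4 \cos^{2}{\left(z \right)}}{9} = f(z).
F(3) = \frac{4 \sin{\left(3 \right)} \cos{\left(3 \right)}}{9}; F(2) = \frac{4 \sin{\left(2 \right)} \cos{\left(2 \right)}}{9}.
Integral = F(3) - F(2) = \frac{4 \sin{\left(3 \right)} \cos{\left(3 \right)}}{9} - \frac{4 \sin{\left(2 \right)} \cos{\left(2 \right)}}{9}.

Antiderivative: F(z) = \frac{4 \sin{\left(z \right)} \cos{\left(z \right)}}{9}; value = \frac{4 \sin{\left(3 \right)} \cos{\left(3 \right)}}{9} - \frac{4 \sin{\left(2 \right)} \cos{\left(2 \right)}}{9}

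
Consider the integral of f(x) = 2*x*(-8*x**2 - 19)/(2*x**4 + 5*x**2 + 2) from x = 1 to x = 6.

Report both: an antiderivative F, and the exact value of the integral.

Antiderivative: F(x) = log(x**2 + 2) - 5*log(4*x**2 + 2); value = -5*log(146) - log(3) + log(38) + 5*log(6)

For F(x) to be correct the identity F'(x) - f(x) = 0 must hold.
F(x) = log(x**2 + 2) - 5*log(4*x**2 + 2) is an antiderivative of f.
Check: d/dx[log(x**2 + 2) - 5*log(4*x**2 + 2)] = (-16*x**3 - 38*x)/(2*x**4 + 5*x**2 + 2), which equals f(x).
F(6) = -5*log(146) + log(38); F(1) = -5*log(6) + log(3).
Integral = F(6) - F(1) = -5*log(146) - log(3) + log(38) + 5*log(6).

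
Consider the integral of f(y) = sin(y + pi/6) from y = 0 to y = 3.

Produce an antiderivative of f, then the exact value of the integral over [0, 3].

Antiderivative: F(y) = -cos(y + pi/6); value = sqrt(3)/2 - cos(pi/6 + 3)

An antiderivative F(y) passes only if d/dy[F] lands on f(y) exactly.
F(y) = -cos(y + pi/6) is an antiderivative of f.
Check: d/dy[-cos(y + pi/6)] = sin(y + pi/6) = f(y).
F(3) = -cos(pi/6 + 3); F(0) = -sqrt(3)/2.
Integral = F(3) - F(0) = sqrt(3)/2 - cos(pi/6 + 3).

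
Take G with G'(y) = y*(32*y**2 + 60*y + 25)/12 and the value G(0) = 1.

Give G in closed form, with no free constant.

G(y) = 2*y**4/3 + 5*y**3/3 + 25*y**2/24 + 1

The substitution u = y**2 + 5*y/4 works: G'(y) is exactly (dG/du)*(du/dy) for that inner function.
A general antiderivative is 2*(y**2 + 5*y/4)**2/3 + C.
The condition gives C = 1 - (0) = 1.
So G(y) = 2*y**4/3 + 5*y**3/3 + 25*y**2/24 + 1.
Check: d/dy[2*y**4/3 + 5*y**3/3 + 25*y**2/24 + 1] = 8*y**3/3 + 5*y**2 + 25*y/12, which equals G'(y).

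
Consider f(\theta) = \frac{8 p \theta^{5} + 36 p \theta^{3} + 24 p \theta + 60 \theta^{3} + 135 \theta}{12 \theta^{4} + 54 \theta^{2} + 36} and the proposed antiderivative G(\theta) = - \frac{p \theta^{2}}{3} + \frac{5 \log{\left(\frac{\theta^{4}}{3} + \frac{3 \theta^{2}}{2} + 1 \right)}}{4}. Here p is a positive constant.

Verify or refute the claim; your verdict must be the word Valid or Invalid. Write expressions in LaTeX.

Invalid: d/d\theta[G] - f = - \frac{4 p \theta}{3}, which is not 0.

d/d\theta[G] = \frac{- 8 p \theta^{5} - 36 p \theta^{3} - 24 p \theta + 60 \theta^{3} + 135 \theta}{12 \theta^{4} + 54 \theta^{2} + 36}
d/d\theta[G] - f(\theta) = - \frac{4 p \theta}{3} != 0.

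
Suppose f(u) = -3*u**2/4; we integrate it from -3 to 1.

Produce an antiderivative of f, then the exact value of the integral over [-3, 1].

Antiderivative: F(u) = -u**3/4; value = -7

An antiderivative F(u) passes only if d/du[F] lands on f(u) exactly.
F(u) = -u**3/4 is an antiderivative of f.
Check: d/du[-u**3/4] = -3*u**2/4 = f(u).
F(1) = -1/4; F(-3) = 27/4.
Integral = F(1) - F(-3) = -7.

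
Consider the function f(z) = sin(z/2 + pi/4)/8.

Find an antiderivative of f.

An antiderivative is F(z) = -cos(z/2 + pi/4)/4.

Whatever form F(z) takes, F'(z) = f(z) is non-negotiable.
Check: d/dz[-cos(z/2 + pi/4)/4] = sin(z/2 + pi/4)/8 = f(z).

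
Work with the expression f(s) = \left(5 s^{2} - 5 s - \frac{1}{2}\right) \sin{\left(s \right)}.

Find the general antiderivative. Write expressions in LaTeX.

Check any antiderivative F(s) by computing F'(s) and comparing it with f(s).
Check: d/ds[- 5 s^{2} \cos{\left(s \right)} + 10 s \sin{\left(s \right)} + 5 s \cos{\left(s \right)} - 5 \sin{\left(s \right)} + \frac{21 \cos{\left(s \right)}}{2}] = 5 s^{2} \sin{\left(s \right)} - 5 s \sin{\left(s \right)} - \frac{\sin{\left(s \right)}}{2}, which equals f(s).

F(s) = - 5 s^{2} \cos{\left(s \right)} + 10 s \sin{\left(s \right)} + 5 s \cos{\left(s \right)} - 5 \sin{\left(s \right)} + \frac{21 \cos{\left(s \right)}}{2} + C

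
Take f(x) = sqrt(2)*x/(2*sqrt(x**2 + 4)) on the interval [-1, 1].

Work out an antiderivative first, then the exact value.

Antiderivative: F(x) = sqrt(x**2/2 + 2); value = 0

The substitution u = x**2/2 + 2 works: f is exactly (dF/du)*(du/dx) for that inner function.
F(x) = sqrt(x**2/2 + 2) is an antiderivative of f.
Check: d/dx[sqrt(x**2/2 + 2)] = sqrt(2)*x/(2*sqrt(x**2 + 4)) = f(x).
F(1) = sqrt(10)/2; F(-1) = sqrt(10)/2.
Integral = F(1) - F(-1) = 0.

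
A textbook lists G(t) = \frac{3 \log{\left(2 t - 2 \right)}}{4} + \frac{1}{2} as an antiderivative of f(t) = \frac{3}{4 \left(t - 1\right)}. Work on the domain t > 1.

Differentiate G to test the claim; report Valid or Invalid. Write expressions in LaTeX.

d/dt[G] = \frac{3}{4 t - 4}
This equals f(t) exactly, so the claim holds.

Valid. The derivative of G reproduces f.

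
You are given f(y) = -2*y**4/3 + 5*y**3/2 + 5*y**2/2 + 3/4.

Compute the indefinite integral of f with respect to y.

Integrate term by term and add the pieces.
Check: d/dy[-y*(16*y**4 - 75*y**3 - 100*y**2 - 90)/120] = -2*y**4/3 + 5*y**3/2 + 5*y**2/2 + 3/4 = f(y).

F(y) = -y*(16*y**4 - 75*y**3 - 100*y**2 - 90)/120 + C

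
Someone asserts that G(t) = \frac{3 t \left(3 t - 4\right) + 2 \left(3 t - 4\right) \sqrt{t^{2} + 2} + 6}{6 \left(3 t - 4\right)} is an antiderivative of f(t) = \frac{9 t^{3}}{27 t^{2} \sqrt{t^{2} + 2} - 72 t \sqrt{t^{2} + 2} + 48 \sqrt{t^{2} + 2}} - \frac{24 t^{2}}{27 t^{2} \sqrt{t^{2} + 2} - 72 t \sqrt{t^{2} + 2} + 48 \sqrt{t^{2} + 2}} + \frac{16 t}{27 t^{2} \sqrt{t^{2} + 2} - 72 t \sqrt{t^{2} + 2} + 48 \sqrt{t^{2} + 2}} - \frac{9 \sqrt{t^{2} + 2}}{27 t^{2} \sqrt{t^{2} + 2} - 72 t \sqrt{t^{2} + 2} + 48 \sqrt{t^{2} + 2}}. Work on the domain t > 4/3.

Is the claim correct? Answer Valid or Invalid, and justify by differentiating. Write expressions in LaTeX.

d/dt[G] = \frac{18 t^{3} + 27 t^{2} \sqrt{t^{2} + 2} - 48 t^{2} - 72 t \sqrt{t^{2} + 2} + 32 t + 30 \sqrt{t^{2} + 2}}{54 t^{2} \sqrt{t^{2} + 2} - 144 t \sqrt{t^{2} + 2} + 96 \sqrt{t^{2} + 2}}
d/dt[G] - f(t) = \frac{1}{2} != 0.

Invalid: d/dt[G] - f = \frac{1}{2}, which is not 0.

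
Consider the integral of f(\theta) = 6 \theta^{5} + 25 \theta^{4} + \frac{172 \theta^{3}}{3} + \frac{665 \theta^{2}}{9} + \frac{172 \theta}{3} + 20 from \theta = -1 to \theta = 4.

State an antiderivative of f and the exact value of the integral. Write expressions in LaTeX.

Antiderivative: F(\theta) = \frac{\left(3 \theta^{2} + 5 \theta + 6\right)^{3}}{27}; value = \frac{405160}{27}

The substitution u = - \theta^{2} - \frac{5 \theta}{3} - 2 works: f is exactly (dF/du)*(du/d\theta) for that inner function.
F(\theta) = \frac{\left(3 \theta^{2} + 5 \theta + 6\right)^{3}}{27} is an antiderivative of f.
Check: d/d\theta[\frac{\left(3 \theta^{2} + 5 \theta + 6\right)^{3}}{27}] = 6 \theta^{5} + 25 \theta^{4} + \frac{172 \theta^{3}}{3} + \frac{665 \theta^{2}}{9} + \frac{172 \theta}{3} + 20 = f(\theta).
F(4) = \frac{405224}{27}; F(-1) = \frac{64}{27}.
Integral = F(4) - F(-1) = \frac{405160}{27}.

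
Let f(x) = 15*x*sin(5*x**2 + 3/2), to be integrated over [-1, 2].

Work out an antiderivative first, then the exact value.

f matches the chain-rule pattern g'(h)*h' with inner function h(x) = 5*x**2 + 3/2; substituting u = h(x) collapses the integral.
F(x) = -3*cos(5*x**2 + 3/2)/2 is an antiderivative of f.
Check: d/dx[-3*cos(5*x**2 + 3/2)/2] = 15*x*sin(5*x**2 + 3/2) = f(x).
F(2) = -3*cos(43/2)/2; F(-1) = -3*cos(13/2)/2.
Integral = F(2) - F(-1) = -3*cos(43/2)/2 + 3*cos(13/2)/2.

Antiderivative: F(x) = -3*cos(5*x**2 + 3/2)/2; value = -3*cos(43/2)/2 + 3*cos(13/2)/2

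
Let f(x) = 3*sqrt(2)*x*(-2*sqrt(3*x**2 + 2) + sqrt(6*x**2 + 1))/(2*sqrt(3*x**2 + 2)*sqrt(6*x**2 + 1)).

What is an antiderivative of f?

An antiderivative is F(x) = sqrt(3*x**2/2 + 1) - sqrt(3*x**2 + 1/2).

For F(x) to be correct the identity F'(x) - f(x) = 0 must hold.
Check: d/dx[sqrt(3*x**2/2 + 1) - sqrt(3*x**2 + 1/2)] = (-6*sqrt(2)*x*sqrt(3*x**2 + 2) + 3*sqrt(2)*x*sqrt(6*x**2 + 1))/(2*sqrt(3*x**2 + 2)*sqrt(6*x**2 + 1)), which equals f(x).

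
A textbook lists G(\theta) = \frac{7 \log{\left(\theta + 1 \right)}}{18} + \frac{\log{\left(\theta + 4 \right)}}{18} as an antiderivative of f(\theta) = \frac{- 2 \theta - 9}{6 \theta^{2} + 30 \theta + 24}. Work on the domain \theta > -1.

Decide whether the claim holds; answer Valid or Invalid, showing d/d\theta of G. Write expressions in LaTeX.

Invalid: d/d\theta[G] - f = \frac{7}{9 \theta + 9}, which is not 0.

d/d\theta[G] = \frac{8 \theta + 29}{18 \theta^{2} + 90 \theta + 72}
d/d\theta[G] - f(\theta) = \frac{7}{9 \theta + 9} != 0.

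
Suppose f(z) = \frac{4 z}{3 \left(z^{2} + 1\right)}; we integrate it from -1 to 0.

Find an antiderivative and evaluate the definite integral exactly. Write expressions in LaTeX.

f matches the chain-rule pattern g'(h)*h' with inner function h(z) = z^{2} + 1; substituting u = h(z) collapses the integral.
F(z) = \frac{2 \log{\left(z^{2} + 1 \right)}}{3} is an antiderivative of f.
Check: d/dz[\frac{2 \log{\left(z^{2} + 1 \right)}}{3}] = \frac{4 z}{3 z^{2} + 3}, which equals f(z).
F(0) = 0; F(-1) = \frac{2 \log{\left(2 \right)}}{3}.
Integral = F(0) - F(-1) = - \frac{2 \log{\left(2 \right)}}{3}.

Antiderivative: F(z) = \frac{2 \log{\left(z^{2} + 1 \right)}}{3}; value = - \frac{2 \log{\left(2 \right)}}{3}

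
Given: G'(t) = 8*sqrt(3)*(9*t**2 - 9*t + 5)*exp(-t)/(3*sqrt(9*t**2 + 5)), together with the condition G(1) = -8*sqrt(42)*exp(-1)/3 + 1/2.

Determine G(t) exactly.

G(t) = (-16*sqrt(3)*sqrt(9*t**2 + 5) + 3*exp(t))*exp(-t)/6

Recognize the product-rule pattern: G'(t) = u'v + uv' with u = -8*sqrt(3*t**2 + 5/3), v = exp(-t), so integration by parts undoes it.
A general antiderivative is -8*sqrt(3*t**2 + 5/3)*exp(-t) + C.
The condition gives C = -8*sqrt(42)*exp(-1)/3 + 1/2 - (-8*sqrt(42)*exp(-1)/3) = 1/2.
So G(t) = (-16*sqrt(3)*sqrt(9*t**2 + 5) + 3*exp(t))*exp(-t)/6.
Check: d/dt[(-16*sqrt(3)*sqrt(9*t**2 + 5) + 3*exp(t))*exp(-t)/6] = (72*sqrt(3)*t**2 - 72*sqrt(3)*t + 40*sqrt(3))*exp(-t)/(3*sqrt(9*t**2 + 5)), which equals G'(t).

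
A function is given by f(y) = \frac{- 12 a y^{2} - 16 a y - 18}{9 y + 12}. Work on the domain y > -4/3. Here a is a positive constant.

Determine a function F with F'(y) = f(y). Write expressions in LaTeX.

Any candidate F(y) must reproduce f(y) exactly when differentiated.
Check: d/dy[\frac{2 \left(- a y^{2} - 3 \log{\left(\frac{3 y}{2} + 2 \right)}\right)}{3}] = \frac{- 12 a y^{2} - 16 a y - 18}{9 y + 12} = f(y).

An antiderivative is F(y) = \frac{2 \left(- a y^{2} - 3 \log{\left(\frac{3 y}{2} + 2 \right)}\right)}{3}.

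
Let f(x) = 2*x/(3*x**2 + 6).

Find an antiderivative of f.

An antiderivative is F(x) = log(x**2 + 2)/3.

f matches the chain-rule pattern g'(h)*h' with inner function h(x) = x**2 + 2; substituting u = h(x) collapses the integral.
Check: d/dx[log(x**2 + 2)/3] = 2*x/(3*x**2 + 6) = f(x).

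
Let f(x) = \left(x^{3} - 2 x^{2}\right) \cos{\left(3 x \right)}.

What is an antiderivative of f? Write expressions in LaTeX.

Recover f(x) by differentiating a candidate F(x); any mismatch rules it out.
Check: d/dx[\frac{9 x^{3} \sin{\left(3 x \right)} - 18 x^{2} \sin{\left(3 x \right)} + 9 x^{2} \cos{\left(3 x \right)} - 6 x \sin{\left(3 x \right)} - 12 x \cos{\left(3 x \right)} + 4 \sin{\left(3 x \right)} - 2 \cos{\left(3 x \right)}}{27}] = x^{3} \cos{\left(3 x \right)} - 2 x^{2} \cos{\left(3 x \right)}, which equals f(x).

An antiderivative is F(x) = \frac{9 x^{3} \sin{\left(3 x \right)} - 18 x^{2} \sin{\left(3 x \right)} + 9 x^{2} \cos{\left(3 x \right)} - 6 x \sin{\left(3 x \right)} - 12 x \cos{\left(3 x \right)} + 4 \sin{\left(3 x \right)} - 2 \cos{\left(3 x \right)}}{27}.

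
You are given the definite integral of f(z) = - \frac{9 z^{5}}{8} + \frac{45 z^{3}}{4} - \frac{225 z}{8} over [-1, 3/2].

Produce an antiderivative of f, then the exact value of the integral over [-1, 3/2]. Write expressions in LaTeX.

Antiderivative: F(z) = - \frac{3 z^{6}}{16} + \frac{45 z^{4}}{16} - \frac{225 z^{2}}{16}; value = - \frac{8295}{1024}

The substitution u = \frac{z^{2}}{2} - \frac{5}{2} works: f is exactly (dF/du)*(du/dz) for that inner function.
F(z) = - \frac{3 z^{6}}{16} + \frac{45 z^{4}}{16} - \frac{225 z^{2}}{16} is an antiderivative of f.
Check: d/dz[- \frac{3 z^{6}}{16} + \frac{45 z^{4}}{16} - \frac{225 z^{2}}{16}] = - \frac{9 z^{5}}{8} + \frac{45 z^{3}}{4} - \frac{225 z}{8} = f(z).
F(3/2) = - \frac{20007}{1024}; F(-1) = - \frac{183}{16}.
Integral = F(3/2) - F(-1) = - \frac{8295}{1024}.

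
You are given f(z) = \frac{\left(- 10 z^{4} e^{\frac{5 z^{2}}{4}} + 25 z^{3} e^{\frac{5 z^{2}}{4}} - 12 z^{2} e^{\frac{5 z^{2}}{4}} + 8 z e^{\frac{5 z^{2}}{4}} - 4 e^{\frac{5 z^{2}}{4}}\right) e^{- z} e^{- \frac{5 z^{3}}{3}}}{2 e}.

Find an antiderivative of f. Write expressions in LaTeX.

An antiderivative is F(z) = \frac{z^{2} e^{- z} e^{\frac{5 z^{2}}{4}} e^{- \frac{5 z^{3}}{3}}}{e} - \frac{2 z e^{- z} e^{\frac{5 z^{2}}{4}} e^{- \frac{5 z^{3}}{3}}}{e}.

Recognize the product-rule pattern: f = u'v + uv' with u = z^{2} - 2 z, v = e^{- \frac{5 z^{3}}{3} + \frac{5 z^{2}}{4} - z - 1}, so integration by parts undoes it.
Check: d/dz[\frac{z^{2} e^{- z} e^{\frac{5 z^{2}}{4}} e^{- \frac{5 z^{3}}{3}}}{e} - \frac{2 z e^{- z} e^{\frac{5 z^{2}}{4}} e^{- \frac{5 z^{3}}{3}}}{e}] = \frac{\left(- 10 z^{4} e^{\frac{5 z^{2}}{4}} + 25 z^{3} e^{\frac{5 z^{2}}{4}} - 12 z^{2} e^{\frac{5 z^{2}}{4}} + 8 z e^{\frac{5 z^{2}}{4}} - 4 e^{\frac{5 z^{2}}{4}}\right) e^{- z} e^{- \frac{5 z^{3}}{3}}}{2 e} = f(z).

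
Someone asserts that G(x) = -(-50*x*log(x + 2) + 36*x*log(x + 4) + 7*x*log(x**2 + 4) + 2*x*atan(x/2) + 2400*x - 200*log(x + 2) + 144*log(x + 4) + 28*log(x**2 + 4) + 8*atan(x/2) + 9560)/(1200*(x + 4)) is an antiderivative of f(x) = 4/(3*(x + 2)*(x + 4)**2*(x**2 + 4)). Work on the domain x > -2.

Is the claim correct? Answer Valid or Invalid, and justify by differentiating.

d/dx[G] = 4/(3*x**5 + 30*x**4 + 108*x**3 + 216*x**2 + 384*x + 384)
This equals f(x) exactly, so the claim holds.

Valid - differentiating G returns exactly f.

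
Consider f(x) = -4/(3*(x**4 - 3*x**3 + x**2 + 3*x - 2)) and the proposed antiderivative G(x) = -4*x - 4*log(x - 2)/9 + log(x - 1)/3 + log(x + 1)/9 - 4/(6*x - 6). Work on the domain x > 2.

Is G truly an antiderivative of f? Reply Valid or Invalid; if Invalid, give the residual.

d/dx[G] = (-12*x**4 + 36*x**3 - 12*x**2 - 36*x + 20)/(3*x**4 - 9*x**3 + 3*x**2 + 9*x - 6)
d/dx[G] - f(x) = -4 != 0.

Invalid: d/dx[G] - f = -4, which is not 0.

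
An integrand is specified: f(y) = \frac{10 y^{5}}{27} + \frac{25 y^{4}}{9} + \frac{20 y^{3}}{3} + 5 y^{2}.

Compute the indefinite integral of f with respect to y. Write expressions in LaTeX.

F(y) = \frac{5 y^{6}}{81} + \frac{5 y^{5}}{9} + \frac{5 y^{4}}{3} + \frac{5 y^{3}}{3} + C

f matches the chain-rule pattern g'(h)*h' with inner function h(y) = \frac{y^{2}}{3} + y; substituting u = h(y) collapses the integral.
Check: d/dy[\frac{5 y^{6}}{81} + \frac{5 y^{5}}{9} + \frac{5 y^{4}}{3} + \frac{5 y^{3}}{3}] = \frac{10 y^{5}}{27} + \frac{25 y^{4}}{9} + \frac{20 y^{3}}{3} + 5 y^{2} = f(y).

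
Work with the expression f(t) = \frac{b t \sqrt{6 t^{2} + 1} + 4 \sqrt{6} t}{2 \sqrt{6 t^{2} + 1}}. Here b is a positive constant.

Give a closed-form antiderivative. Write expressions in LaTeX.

An antiderivative is F(t) = \frac{b t^{2}}{4} + \sqrt{4 t^{2} + \frac{2}{3}}.

Check any antiderivative F(t) by computing F'(t) and comparing it with f(t).
Check: d/dt[\frac{b t^{2}}{4} + \sqrt{4 t^{2} + \frac{2}{3}}] = \frac{b t \sqrt{6 t^{2} + 1} + 4 \sqrt{6} t}{2 \sqrt{6 t^{2} + 1}} = f(t).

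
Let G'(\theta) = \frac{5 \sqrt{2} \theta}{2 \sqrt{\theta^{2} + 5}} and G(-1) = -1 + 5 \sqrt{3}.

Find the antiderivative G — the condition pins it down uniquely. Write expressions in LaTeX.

G(\theta) = \frac{5 \sqrt{2} \sqrt{\theta^{2} + 5} - 2}{2}

The substitution u = \frac{\theta^{2}}{2} + \frac{5}{2} works: G'(\theta) is exactly (dG/du)*(du/d\theta) for that inner function.
A general antiderivative is 5 \sqrt{\frac{\theta^{2}}{2} + \frac{5}{2}} + C.
The condition gives C = -1 + 5 \sqrt{3} - (5 \sqrt{3}) = -1.
So G(\theta) = \frac{5 \sqrt{2} \sqrt{\theta^{2} + 5} - 2}{2}.
Check: d/d\theta[\frac{5 \sqrt{2} \sqrt{\theta^{2} + 5} - 2}{2}] = \frac{5 \sqrt{2} \theta}{2 \sqrt{\theta^{2} + 5}} = G'(\theta).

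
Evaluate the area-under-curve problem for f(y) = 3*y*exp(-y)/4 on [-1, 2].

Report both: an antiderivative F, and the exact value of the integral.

Antiderivative: F(y) = -3*y*exp(-y)/4 - 3*exp(-y)/4; value = -9*exp(-2)/4

Recognize the product-rule pattern: f = u'v + uv' with u = -3*y/4 - 3/4, v = exp(-y), so integration by parts undoes it.
F(y) = -3*y*exp(-y)/4 - 3*exp(-y)/4 is an antiderivative of f.
Check: d/dy[-3*y*exp(-y)/4 - 3*exp(-y)/4] = 3*y*exp(-y)/4 = f(y).
F(2) = -9*exp(-2)/4; F(-1) = 0.
Integral = F(2) - F(-1) = -9*exp(-2)/4.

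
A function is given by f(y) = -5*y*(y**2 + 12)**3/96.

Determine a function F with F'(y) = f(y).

An antiderivative is F(y) = -5*(y**2 + 12)**4/768.

The substitution u = y**2/4 + 3 works: f is exactly (dF/du)*(du/dy) for that inner function.
Check: d/dy[-5*(y**2 + 12)**4/768] = -5*y**7/96 - 15*y**5/8 - 45*y**3/2 - 90*y, which equals f(y).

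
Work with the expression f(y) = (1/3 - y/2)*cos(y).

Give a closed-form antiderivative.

An antiderivative is F(y) = -y*sin(y)/2 + sin(y)/3 - cos(y)/2.

Differentiate the proposed F(y) back; it has to land on f(y) exactly.
Check: d/dy[-y*sin(y)/2 + sin(y)/3 - cos(y)/2] = -y*cos(y)/2 + cos(y)/3, which equals f(y).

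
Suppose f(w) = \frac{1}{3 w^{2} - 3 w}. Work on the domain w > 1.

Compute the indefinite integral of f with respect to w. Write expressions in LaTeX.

F(w) = - \frac{\log{\left(w \right)}}{3} + \frac{\log{\left(w - 1 \right)}}{3} + C

Factor the denominator (3 w \left(w - 1\right)) and decompose: f = \frac{1}{3 \left(w - 1\right)} - \frac{1}{3 w}; each piece integrates to a log, atan, or power term.
Check: d/dw[- \frac{\log{\left(w \right)}}{3} + \frac{\log{\left(w - 1 \right)}}{3}] = \frac{1}{3 w^{2} - 3 w} = f(w).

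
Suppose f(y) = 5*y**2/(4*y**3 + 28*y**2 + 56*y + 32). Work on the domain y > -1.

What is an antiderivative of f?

An antiderivative is F(y) = 5*(log(y + 1) - 6*log(y + 2) + 8*log(y + 4))/12.

The denominator factors as 4*(y + 1)*(y + 2)*(y + 4); partial fractions split f into directly integrable pieces: 10/(3*(y + 4)) - 5/(2*(y + 2)) + 5/(12*(y + 1)).
Check: d/dy[5*(log(y + 1) - 6*log(y + 2) + 8*log(y + 4))/12] = 5*y**2/(4*y**3 + 28*y**2 + 56*y + 32) = f(y).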